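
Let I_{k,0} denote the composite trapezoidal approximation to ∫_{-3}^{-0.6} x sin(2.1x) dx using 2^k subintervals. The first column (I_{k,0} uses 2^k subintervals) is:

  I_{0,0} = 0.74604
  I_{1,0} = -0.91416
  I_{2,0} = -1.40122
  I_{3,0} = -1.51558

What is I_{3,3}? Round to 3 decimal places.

-1.553

I_{1,1} = (4·(-0.91416) − 0.74604) / 3 = -1.46756
I_{2,1} = (4·(-1.40122) − (-0.91416)) / 3 = -1.56357
I_{3,1} = (4·(-1.51558) − (-1.40122)) / 3 = -1.55370
I_{2,2} = (16·(-1.56357) − (-1.46756)) / 15 = -1.56997
I_{3,2} = (16·(-1.55370) − (-1.56357)) / 15 = -1.55304
I_{3,3} = -1.55304 + (-1.55304 − (-1.56997))/63 = -1.55277
(Column j=1 coincides with Simpson's rule on the same nodes.)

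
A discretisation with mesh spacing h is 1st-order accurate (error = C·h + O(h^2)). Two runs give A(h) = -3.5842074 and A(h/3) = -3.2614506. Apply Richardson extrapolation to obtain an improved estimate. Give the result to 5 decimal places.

The leading error scales as h; refining by a factor of 3 reduces it by 3^1 = 3.
Extrapolated value = (3·A(h/3) − A(h)) / (3 − 1)
= (3·(-3.2614506) − (-3.5842074)) / 2
= -6.2001444 / 2 = -3.1000722

-3.10007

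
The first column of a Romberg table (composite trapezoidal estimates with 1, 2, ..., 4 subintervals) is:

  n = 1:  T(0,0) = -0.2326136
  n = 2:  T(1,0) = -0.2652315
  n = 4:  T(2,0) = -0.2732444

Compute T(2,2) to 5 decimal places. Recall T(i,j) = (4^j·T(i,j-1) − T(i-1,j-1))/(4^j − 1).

-0.27590

Richardson extrapolation on the trapezoidal column (denominator 4−1=3):
T(1,1) = (4·(-0.2652315) − (-0.2326136)) / 3 = -0.2761041
T(2,1) = (4·(-0.2732444) − (-0.2652315)) / 3 = -0.2759154
T(2,2) = (16·(-0.2759154) − (-0.2761041)) / 15 = -0.2759028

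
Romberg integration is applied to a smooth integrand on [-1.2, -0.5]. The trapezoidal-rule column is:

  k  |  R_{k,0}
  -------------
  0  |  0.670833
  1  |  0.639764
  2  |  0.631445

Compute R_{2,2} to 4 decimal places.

Richardson extrapolation on the trapezoidal column (denominator 4−1=3):
R_{1,1} = (4·0.639764 − 0.670833) / 3 = 0.629408
R_{2,1} = 0.631445 + (0.631445 − 0.639764)/3 = 0.628672
R_{2,2} = (16·0.628672 − 0.629408) / 15 = 0.628623

0.6286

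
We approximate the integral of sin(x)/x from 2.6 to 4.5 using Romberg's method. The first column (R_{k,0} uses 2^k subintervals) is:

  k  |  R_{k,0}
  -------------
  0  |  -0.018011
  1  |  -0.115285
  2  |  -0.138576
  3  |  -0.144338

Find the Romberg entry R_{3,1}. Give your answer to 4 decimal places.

-0.1463

Richardson extrapolation on the trapezoidal column (denominator 4−1=3):
R_{3,1} = (4·(-0.144338) − (-0.138576)) / 3 = -0.146259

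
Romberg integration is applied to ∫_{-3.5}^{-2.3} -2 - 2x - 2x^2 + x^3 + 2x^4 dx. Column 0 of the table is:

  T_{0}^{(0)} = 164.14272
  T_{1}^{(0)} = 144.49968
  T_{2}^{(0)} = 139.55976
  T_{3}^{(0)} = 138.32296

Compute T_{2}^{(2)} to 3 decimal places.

137.911

Richardson extrapolation on the trapezoidal column (denominator 4−1=3):
T_{1}^{(1)} = (4·144.49968 − 164.14272) / 3 = 137.95200
T_{2}^{(1)} = (4·139.55976 − 144.49968) / 3 = 137.91312
T_{2}^{(2)} = 137.91312 + (137.91312 − 137.95200)/15 = 137.91053
(Column j=1 coincides with Simpson's rule on the same nodes.)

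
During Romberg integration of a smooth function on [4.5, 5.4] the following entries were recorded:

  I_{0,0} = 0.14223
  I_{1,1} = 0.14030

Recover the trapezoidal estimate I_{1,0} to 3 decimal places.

From I_{1,1} = (4·I_{1,0} − I_{0,0})/3, solve for I_{1,0}:
4·I_{1,0} = 3·0.14030 + 0.14223 = 0.56313
I_{1,0} = 0.14078

0.141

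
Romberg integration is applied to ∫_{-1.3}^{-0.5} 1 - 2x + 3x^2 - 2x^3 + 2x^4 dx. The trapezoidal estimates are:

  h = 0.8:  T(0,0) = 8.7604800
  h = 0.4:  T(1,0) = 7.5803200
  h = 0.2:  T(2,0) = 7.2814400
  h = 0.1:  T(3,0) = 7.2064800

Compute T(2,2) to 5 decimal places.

Richardson extrapolation on the trapezoidal column (denominator 4−1=3):
T(1,1) = 7.5803200 + (7.5803200 − 8.7604800)/3 = 7.1869333
T(2,1) = 7.2814400 + (7.2814400 − 7.5803200)/3 = 7.1818133
T(2,2) = 7.1818133 + (7.1818133 − 7.1869333)/15 = 7.1814720

7.18147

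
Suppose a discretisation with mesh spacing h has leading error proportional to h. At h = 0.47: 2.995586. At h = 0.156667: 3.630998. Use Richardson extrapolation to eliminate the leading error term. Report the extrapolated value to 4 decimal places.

Extrapolated value = (3·A(h/3) − A(h)) / (3 − 1)
= (3·3.630998 − 2.995586) / 2
= 7.897408 / 2 = 3.948704

3.9487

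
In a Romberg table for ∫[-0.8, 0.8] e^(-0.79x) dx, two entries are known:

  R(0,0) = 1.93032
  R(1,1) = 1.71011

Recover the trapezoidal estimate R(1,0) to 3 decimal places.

From R(1,1) = (4·R(1,0) − R(0,0))/3, solve for R(1,0):
4·R(1,0) = 3·1.71011 + 1.93032 = 7.06065
R(1,0) = 1.76516

1.765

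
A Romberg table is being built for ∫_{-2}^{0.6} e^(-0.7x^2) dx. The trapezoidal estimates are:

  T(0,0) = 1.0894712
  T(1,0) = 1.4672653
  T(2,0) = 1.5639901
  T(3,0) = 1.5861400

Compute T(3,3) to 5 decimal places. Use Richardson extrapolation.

1.59329

Richardson extrapolation on the trapezoidal column (denominator 4−1=3):
T(1,1) = (4·1.4672653 − 1.0894712) / 3 = 1.5931967
T(2,1) = (4·1.5639901 − 1.4672653) / 3 = 1.5962317
T(3,1) = (4·1.5861400 − 1.5639901) / 3 = 1.5935233
T(2,2) = (16·1.5962317 − 1.5931967) / 15 = 1.5964340
T(3,2) = 1.5935233 + (1.5935233 − 1.5962317)/15 = 1.5933427
T(3,3) = (64·1.5933427 − 1.5964340) / 63 = 1.5932936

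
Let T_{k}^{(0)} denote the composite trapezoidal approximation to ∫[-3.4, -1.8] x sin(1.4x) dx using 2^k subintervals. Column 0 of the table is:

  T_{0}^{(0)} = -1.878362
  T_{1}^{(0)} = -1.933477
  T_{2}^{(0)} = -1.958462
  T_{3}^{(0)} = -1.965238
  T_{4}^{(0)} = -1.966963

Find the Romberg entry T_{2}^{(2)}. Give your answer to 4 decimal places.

Richardson extrapolation on the trapezoidal column (denominator 4−1=3):
T_{1}^{(1)} = (4·(-1.933477) − (-1.878362)) / 3 = -1.951849
T_{2}^{(1)} = -1.958462 + (-1.958462 − (-1.933477))/3 = -1.966790
T_{2}^{(2)} = (16·(-1.966790) − (-1.951849)) / 15 = -1.967786
(Column j=1 coincides with Simpson's rule on the same nodes.)

-1.9678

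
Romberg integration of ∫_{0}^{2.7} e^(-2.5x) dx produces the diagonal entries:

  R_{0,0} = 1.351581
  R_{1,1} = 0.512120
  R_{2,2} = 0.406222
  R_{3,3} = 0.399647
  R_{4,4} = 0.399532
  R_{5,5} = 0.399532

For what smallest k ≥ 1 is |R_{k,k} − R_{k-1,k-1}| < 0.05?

k = 3

|R_{1,1} − R_{0,0}| = 0.839461 ≥ 0.05
|R_{2,2} − R_{1,1}| = 0.105898 ≥ 0.05
|R_{3,3} − R_{2,2}| = 0.006575 < 0.05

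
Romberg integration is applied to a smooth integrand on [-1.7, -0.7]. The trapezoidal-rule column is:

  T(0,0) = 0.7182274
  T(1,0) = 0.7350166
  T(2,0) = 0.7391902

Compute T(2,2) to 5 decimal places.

0.74058

Richardson extrapolation on the trapezoidal column (denominator 4−1=3):
T(1,1) = (4·0.7350166 − 0.7182274) / 3 = 0.7406130
T(2,1) = 0.7391902 + (0.7391902 − 0.7350166)/3 = 0.7405814
T(2,2) = 0.7405814 + (0.7405814 − 0.7406130)/15 = 0.7405793
(Column j=1 coincides with Simpson's rule on the same nodes.)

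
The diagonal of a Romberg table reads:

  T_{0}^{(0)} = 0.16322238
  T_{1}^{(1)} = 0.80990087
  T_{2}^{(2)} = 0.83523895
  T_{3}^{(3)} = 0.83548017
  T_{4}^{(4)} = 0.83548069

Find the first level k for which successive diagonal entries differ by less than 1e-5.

k = 4

|T_{1}^{(1)} − T_{0}^{(0)}| = 0.64667849 ≥ 1e-5
|T_{2}^{(2)} − T_{1}^{(1)}| = 0.02533808 ≥ 1e-5
|T_{3}^{(3)} − T_{2}^{(2)}| = 0.00024122 ≥ 1e-5
|T_{4}^{(4)} − T_{3}^{(3)}| = 0.00000052 < 1e-5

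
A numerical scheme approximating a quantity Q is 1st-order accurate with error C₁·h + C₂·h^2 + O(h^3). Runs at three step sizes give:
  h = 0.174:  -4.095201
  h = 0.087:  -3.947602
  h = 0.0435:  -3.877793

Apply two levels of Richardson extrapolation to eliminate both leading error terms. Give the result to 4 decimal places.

First eliminate the h term (factor 2^1 = 2):
  B₁ = (2·(-3.947602) − (-4.095201))/1 = -3.800003
  B₂ = (2·(-3.877793) − (-3.947602))/1 = -3.807984
Then eliminate the h^2 term (factor 2^2 = 4):
  (4·(-3.807984) − (-3.800003))/3 = -3.810644

-3.8106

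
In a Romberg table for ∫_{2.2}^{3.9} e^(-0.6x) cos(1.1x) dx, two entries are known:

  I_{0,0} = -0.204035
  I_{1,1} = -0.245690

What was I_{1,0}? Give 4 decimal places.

-0.2353

From I_{1,1} = (4·I_{1,0} − I_{0,0})/3, solve for I_{1,0}:
4·I_{1,0} = 3·(-0.245690) + (-0.204035) = -0.941105
I_{1,0} = -0.235276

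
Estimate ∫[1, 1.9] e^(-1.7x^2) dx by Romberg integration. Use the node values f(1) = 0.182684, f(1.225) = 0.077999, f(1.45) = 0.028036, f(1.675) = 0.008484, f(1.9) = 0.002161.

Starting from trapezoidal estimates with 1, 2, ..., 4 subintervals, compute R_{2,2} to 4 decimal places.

R_{0,0} (trapezoid, 1 panel, h=0.9000): 0.083180
R_{1,0} (trapezoid, 2 panels, h=0.4500): 0.054206
R_{2,0} (trapezoid, 4 panels, h=0.2250): 0.046562
R_{1,1} = 0.054206 + (0.054206 − 0.083180)/3 = 0.044548
R_{2,1} = 0.046562 + (0.046562 − 0.054206)/3 = 0.044014
R_{2,2} = 0.044014 + (0.044014 − 0.044548)/15 = 0.043978

0.0440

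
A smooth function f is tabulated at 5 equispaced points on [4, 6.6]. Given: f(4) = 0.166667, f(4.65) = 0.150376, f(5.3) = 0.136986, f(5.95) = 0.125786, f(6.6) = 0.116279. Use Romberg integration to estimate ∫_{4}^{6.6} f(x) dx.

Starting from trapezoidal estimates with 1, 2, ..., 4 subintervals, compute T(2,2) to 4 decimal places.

0.3600

T(0,0) (trapezoid, 1 panel, h=2.6000): 0.367830
T(1,0) (trapezoid, 2 panels, h=1.3000): 0.361997
T(2,0) (trapezoid, 4 panels, h=0.6500): 0.360504
T(1,1) = 0.361997 + (0.361997 − 0.367830)/3 = 0.360053
T(2,1) = 0.360504 + (0.360504 − 0.361997)/3 = 0.360006
T(2,2) = 0.360006 + (0.360006 − 0.360053)/15 = 0.360003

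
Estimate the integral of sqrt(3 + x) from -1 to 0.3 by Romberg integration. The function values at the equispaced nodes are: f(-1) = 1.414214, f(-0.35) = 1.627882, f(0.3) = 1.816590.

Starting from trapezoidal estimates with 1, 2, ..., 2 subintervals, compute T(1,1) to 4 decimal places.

2.1108

T(0,0) (trapezoid, 1 panel, h=1.3000): 2.100023
T(1,0) (trapezoid, 2 panels, h=0.6500): 2.108135
T(1,1) = 2.108135 + (2.108135 − 2.100023)/3 = 2.110839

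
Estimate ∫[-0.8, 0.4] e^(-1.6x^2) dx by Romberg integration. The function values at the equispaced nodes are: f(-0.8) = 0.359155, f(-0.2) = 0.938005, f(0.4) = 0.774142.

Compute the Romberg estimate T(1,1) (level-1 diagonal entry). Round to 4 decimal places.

0.9771

T(0,0) (trapezoid, 1 panel, h=1.2000): 0.679978
T(1,0) (trapezoid, 2 panels, h=0.6000): 0.902792
T(1,1) = 0.902792 + (0.902792 − 0.679978)/3 = 0.977063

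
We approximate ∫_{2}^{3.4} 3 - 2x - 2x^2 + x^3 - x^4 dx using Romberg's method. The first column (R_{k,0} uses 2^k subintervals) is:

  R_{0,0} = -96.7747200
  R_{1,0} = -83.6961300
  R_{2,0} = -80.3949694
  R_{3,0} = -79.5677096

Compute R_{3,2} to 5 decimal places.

-79.29178

Richardson extrapolation on the trapezoidal column (denominator 4−1=3):
R_{2,1} = (4·(-80.3949694) − (-83.6961300)) / 3 = -79.2945825
R_{3,1} = -79.5677096 + (-79.5677096 − (-80.3949694))/3 = -79.2919563
R_{3,2} = (16·(-79.2919563) − (-79.2945825)) / 15 = -79.2917812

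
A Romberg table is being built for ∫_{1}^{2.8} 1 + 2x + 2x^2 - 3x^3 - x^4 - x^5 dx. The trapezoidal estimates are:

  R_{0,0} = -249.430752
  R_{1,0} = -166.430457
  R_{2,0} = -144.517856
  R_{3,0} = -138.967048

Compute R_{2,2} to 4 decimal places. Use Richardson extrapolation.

R_{1,1} = (4·(-166.430457) − (-249.430752)) / 3 = -138.763692
R_{2,1} = (4·(-144.517856) − (-166.430457)) / 3 = -137.213656
R_{2,2} = -137.213656 + (-137.213656 − (-138.763692))/15 = -137.110320

-137.1103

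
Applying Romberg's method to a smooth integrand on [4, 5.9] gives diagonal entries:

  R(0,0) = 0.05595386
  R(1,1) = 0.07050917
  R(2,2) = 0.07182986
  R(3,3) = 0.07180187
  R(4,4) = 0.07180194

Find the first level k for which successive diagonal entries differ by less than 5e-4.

k = 3

|R(1,1) − R(0,0)| = 0.01455531 ≥ 5e-4
|R(2,2) − R(1,1)| = 0.00132069 ≥ 5e-4
|R(3,3) − R(2,2)| = 0.00002799 < 5e-4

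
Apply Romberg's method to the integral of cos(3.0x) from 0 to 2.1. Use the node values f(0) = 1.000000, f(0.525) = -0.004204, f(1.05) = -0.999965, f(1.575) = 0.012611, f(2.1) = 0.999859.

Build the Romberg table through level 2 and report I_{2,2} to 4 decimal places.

0.0529

I_{0,0} (trapezoid, 1 panel, h=2.1000): 2.099852
I_{1,0} (trapezoid, 2 panels, h=1.0500): -0.000037
I_{2,0} (trapezoid, 4 panels, h=0.5250): 0.004395
I_{1,1} = -0.000037 + (-0.000037 − 2.099852)/3 = -0.700000
I_{2,1} = 0.004395 + (0.004395 − (-0.000037))/3 = 0.005872
I_{2,2} = 0.005872 + (0.005872 − (-0.700000))/15 = 0.052930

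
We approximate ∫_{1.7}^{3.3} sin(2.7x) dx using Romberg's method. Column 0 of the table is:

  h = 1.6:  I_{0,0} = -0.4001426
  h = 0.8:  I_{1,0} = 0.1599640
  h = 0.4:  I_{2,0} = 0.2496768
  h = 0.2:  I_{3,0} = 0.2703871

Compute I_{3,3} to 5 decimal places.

I_{1,1} = (4·0.1599640 − (-0.4001426)) / 3 = 0.3466662
I_{2,1} = (4·0.2496768 − 0.1599640) / 3 = 0.2795811
I_{3,1} = (4·0.2703871 − 0.2496768) / 3 = 0.2772905
I_{2,2} = 0.2795811 + (0.2795811 − 0.3466662)/15 = 0.2751088
I_{3,2} = (16·0.2772905 − 0.2795811) / 15 = 0.2771378
I_{3,3} = (64·0.2771378 − 0.2751088) / 63 = 0.2771700

0.27717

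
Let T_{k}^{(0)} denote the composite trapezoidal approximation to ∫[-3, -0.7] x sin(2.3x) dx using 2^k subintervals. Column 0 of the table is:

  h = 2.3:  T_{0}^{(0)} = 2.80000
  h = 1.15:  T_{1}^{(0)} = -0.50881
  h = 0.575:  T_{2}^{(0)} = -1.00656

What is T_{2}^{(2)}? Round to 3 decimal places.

-1.143

Richardson extrapolation on the trapezoidal column (denominator 4−1=3):
T_{1}^{(1)} = -0.50881 + (-0.50881 − 2.80000)/3 = -1.61175
T_{2}^{(1)} = (4·(-1.00656) − (-0.50881)) / 3 = -1.17248
T_{2}^{(2)} = (16·(-1.17248) − (-1.61175)) / 15 = -1.14320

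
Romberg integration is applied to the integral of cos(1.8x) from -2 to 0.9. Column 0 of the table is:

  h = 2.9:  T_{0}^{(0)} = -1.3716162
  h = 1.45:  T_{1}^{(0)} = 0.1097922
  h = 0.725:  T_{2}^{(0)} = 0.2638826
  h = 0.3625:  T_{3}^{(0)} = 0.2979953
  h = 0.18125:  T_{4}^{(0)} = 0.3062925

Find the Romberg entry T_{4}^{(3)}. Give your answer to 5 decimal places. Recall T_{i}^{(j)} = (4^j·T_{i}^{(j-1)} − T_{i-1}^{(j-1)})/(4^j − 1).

T_{2}^{(1)} = (4·0.2638826 − 0.1097922) / 3 = 0.3152461
T_{3}^{(1)} = (4·0.2979953 − 0.2638826) / 3 = 0.3093662
T_{4}^{(1)} = 0.3062925 + (0.3062925 − 0.2979953)/3 = 0.3090582
T_{3}^{(2)} = (16·0.3093662 − 0.3152461) / 15 = 0.3089742
T_{4}^{(2)} = (16·0.3090582 − 0.3093662) / 15 = 0.3090377
T_{4}^{(3)} = 0.3090377 + (0.3090377 − 0.3089742)/63 = 0.3090387
(Column j=1 coincides with Simpson's rule on the same nodes.)

0.30904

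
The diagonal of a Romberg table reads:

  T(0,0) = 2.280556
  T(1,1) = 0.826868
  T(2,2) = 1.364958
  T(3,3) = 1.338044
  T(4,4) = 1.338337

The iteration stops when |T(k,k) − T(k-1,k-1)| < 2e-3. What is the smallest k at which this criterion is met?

|T(1,1) − T(0,0)| = 1.453688 ≥ 2e-3
|T(2,2) − T(1,1)| = 0.538090 ≥ 2e-3
|T(3,3) − T(2,2)| = 0.026914 ≥ 2e-3
|T(4,4) − T(3,3)| = 0.000293 < 2e-3

k = 4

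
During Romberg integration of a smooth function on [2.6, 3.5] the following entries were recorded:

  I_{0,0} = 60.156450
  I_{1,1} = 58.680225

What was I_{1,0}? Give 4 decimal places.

From I_{1,1} = (4·I_{1,0} − I_{0,0})/3, solve for I_{1,0}:
4·I_{1,0} = 3·58.680225 + 60.156450 = 236.197125
I_{1,0} = 59.049281

59.0493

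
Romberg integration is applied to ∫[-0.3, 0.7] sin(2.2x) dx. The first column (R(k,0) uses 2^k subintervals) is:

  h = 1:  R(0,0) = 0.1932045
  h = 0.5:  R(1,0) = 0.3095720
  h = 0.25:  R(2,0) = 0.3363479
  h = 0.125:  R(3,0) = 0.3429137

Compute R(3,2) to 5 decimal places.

R(2,1) = (4·0.3363479 − 0.3095720) / 3 = 0.3452732
R(3,1) = 0.3429137 + (0.3429137 − 0.3363479)/3 = 0.3451023
R(3,2) = 0.3451023 + (0.3451023 − 0.3452732)/15 = 0.3450909
(Column j=1 coincides with Simpson's rule on the same nodes.)

0.34509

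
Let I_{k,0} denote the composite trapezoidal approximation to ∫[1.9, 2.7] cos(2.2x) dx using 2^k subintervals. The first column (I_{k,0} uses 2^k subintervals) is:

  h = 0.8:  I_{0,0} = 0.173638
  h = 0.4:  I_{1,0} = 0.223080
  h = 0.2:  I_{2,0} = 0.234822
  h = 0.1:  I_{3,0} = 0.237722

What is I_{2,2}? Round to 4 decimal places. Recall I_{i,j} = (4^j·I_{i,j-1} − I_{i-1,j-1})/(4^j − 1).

0.2387

I_{1,1} = 0.223080 + (0.223080 − 0.173638)/3 = 0.239561
I_{2,1} = (4·0.234822 − 0.223080) / 3 = 0.238736
I_{2,2} = 0.238736 + (0.238736 − 0.239561)/15 = 0.238681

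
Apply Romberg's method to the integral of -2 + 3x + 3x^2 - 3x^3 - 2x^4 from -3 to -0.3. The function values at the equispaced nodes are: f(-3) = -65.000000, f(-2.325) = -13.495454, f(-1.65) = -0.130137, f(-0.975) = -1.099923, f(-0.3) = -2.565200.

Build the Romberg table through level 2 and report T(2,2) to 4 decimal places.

-28.2471

T(0,0) (trapezoid, 1 panel, h=2.7000): -91.213020
T(1,0) (trapezoid, 2 panels, h=1.3500): -45.782195
T(2,0) (trapezoid, 4 panels, h=0.6750): -32.742977
T(1,1) = -45.782195 + (-45.782195 − (-91.213020))/3 = -30.638587
T(2,1) = -32.742977 + (-32.742977 − (-45.782195))/3 = -28.396571
T(2,2) = -28.396571 + (-28.396571 − (-30.638587))/15 = -28.247103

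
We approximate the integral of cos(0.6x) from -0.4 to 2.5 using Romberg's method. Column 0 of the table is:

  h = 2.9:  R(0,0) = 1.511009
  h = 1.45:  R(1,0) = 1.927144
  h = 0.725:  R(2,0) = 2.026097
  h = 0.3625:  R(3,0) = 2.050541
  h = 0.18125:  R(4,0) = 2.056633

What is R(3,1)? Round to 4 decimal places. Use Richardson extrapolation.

2.0587

Richardson extrapolation on the trapezoidal column (denominator 4−1=3):
R(3,1) = 2.050541 + (2.050541 − 2.026097)/3 = 2.058689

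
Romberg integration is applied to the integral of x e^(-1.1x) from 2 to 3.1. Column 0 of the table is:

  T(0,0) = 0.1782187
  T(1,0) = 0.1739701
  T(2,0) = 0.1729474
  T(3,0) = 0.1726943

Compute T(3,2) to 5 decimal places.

0.17261

Richardson extrapolation on the trapezoidal column (denominator 4−1=3):
T(2,1) = 0.1729474 + (0.1729474 − 0.1739701)/3 = 0.1726065
T(3,1) = (4·0.1726943 − 0.1729474) / 3 = 0.1726099
T(3,2) = (16·0.1726099 − 0.1726065) / 15 = 0.1726101
(Column j=1 coincides with Simpson's rule on the same nodes.)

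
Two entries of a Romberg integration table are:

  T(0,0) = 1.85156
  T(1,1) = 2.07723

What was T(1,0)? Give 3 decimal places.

From T(1,1) = (4·T(1,0) − T(0,0))/3, solve for T(1,0):
4·T(1,0) = 3·2.07723 + 1.85156 = 8.08325
T(1,0) = 2.02081

2.021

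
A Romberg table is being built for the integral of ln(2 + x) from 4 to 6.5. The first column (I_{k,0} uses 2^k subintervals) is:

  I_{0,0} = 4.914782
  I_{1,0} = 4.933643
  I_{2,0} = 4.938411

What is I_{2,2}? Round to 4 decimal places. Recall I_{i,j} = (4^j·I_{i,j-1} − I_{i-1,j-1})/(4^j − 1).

4.9400

Richardson extrapolation on the trapezoidal column (denominator 4−1=3):
I_{1,1} = (4·4.933643 − 4.914782) / 3 = 4.939930
I_{2,1} = (4·4.938411 − 4.933643) / 3 = 4.940000
I_{2,2} = (16·4.940000 − 4.939930) / 15 = 4.940005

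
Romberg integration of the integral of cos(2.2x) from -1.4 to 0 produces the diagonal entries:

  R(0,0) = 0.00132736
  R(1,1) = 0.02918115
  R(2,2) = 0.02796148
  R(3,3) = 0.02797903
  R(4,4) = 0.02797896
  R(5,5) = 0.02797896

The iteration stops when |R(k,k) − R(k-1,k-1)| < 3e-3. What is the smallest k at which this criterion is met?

|R(1,1) − R(0,0)| = 0.02785379 ≥ 3e-3
|R(2,2) − R(1,1)| = 0.00121967 < 3e-3

k = 2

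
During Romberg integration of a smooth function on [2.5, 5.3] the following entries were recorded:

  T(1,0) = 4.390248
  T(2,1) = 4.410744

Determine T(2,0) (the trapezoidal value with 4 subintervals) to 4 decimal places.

From T(2,1) = (4·T(2,0) − T(1,0))/3, solve for T(2,0):
4·T(2,0) = 3·4.410744 + 4.390248 = 17.622480
T(2,0) = 4.405620

4.4056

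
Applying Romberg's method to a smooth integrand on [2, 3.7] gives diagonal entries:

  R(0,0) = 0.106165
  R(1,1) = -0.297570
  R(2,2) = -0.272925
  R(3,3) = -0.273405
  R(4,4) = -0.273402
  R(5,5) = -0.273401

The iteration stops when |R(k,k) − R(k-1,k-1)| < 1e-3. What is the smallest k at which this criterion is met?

|R(1,1) − R(0,0)| = 0.403735 ≥ 1e-3
|R(2,2) − R(1,1)| = 0.024645 ≥ 1e-3
|R(3,3) − R(2,2)| = 0.000480 < 1e-3

k = 3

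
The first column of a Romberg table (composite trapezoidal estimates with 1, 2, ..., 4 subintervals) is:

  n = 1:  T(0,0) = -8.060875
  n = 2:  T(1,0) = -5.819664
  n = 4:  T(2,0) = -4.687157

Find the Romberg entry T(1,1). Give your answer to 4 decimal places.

-5.0726

Richardson extrapolation on the trapezoidal column (denominator 4−1=3):
T(1,1) = (4·(-5.819664) − (-8.060875)) / 3 = -5.072594
(Column j=1 coincides with Simpson's rule on the same nodes.)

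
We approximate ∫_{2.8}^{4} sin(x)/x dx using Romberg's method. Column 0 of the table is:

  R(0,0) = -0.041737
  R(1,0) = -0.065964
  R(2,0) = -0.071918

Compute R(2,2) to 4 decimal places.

-0.0739

Richardson extrapolation on the trapezoidal column (denominator 4−1=3):
R(1,1) = (4·(-0.065964) − (-0.041737)) / 3 = -0.074040
R(2,1) = (4·(-0.071918) − (-0.065964)) / 3 = -0.073903
R(2,2) = (16·(-0.073903) − (-0.074040)) / 15 = -0.073894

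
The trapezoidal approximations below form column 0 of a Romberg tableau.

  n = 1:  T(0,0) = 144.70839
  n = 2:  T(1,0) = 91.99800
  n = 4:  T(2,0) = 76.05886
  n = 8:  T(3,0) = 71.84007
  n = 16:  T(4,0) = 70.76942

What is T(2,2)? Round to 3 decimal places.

T(1,1) = 91.99800 + (91.99800 − 144.70839)/3 = 74.42787
T(2,1) = (4·76.05886 − 91.99800) / 3 = 70.74581
T(2,2) = (16·70.74581 − 74.42787) / 15 = 70.50034
(Column j=1 coincides with Simpson's rule on the same nodes.)

70.500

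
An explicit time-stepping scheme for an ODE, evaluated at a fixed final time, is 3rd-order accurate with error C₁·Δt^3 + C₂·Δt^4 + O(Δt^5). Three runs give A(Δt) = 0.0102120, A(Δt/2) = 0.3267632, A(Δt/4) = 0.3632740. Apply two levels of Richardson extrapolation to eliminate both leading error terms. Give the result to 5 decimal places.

First eliminate the Δt^3 term (factor 2^3 = 8):
  B₁ = (8·0.3267632 − 0.0102120)/7 = 0.3719848
  B₂ = (8·0.3632740 − 0.3267632)/7 = 0.3684898
Then eliminate the Δt^4 term (factor 2^4 = 16):
  (16·0.3684898 − 0.3719848)/15 = 0.3682568

0.36826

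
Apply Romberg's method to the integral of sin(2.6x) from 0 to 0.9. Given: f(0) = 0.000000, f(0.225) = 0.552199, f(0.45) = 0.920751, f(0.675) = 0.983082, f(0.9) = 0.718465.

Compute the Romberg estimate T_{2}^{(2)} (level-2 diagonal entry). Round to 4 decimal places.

0.6521

T_{0}^{(0)} (trapezoid, 1 panel, h=0.9000): 0.323309
T_{1}^{(0)} (trapezoid, 2 panels, h=0.4500): 0.575993
T_{2}^{(0)} (trapezoid, 4 panels, h=0.2250): 0.633435
T_{1}^{(1)} = 0.575993 + (0.575993 − 0.323309)/3 = 0.660221
T_{2}^{(1)} = 0.633435 + (0.633435 − 0.575993)/3 = 0.652582
T_{2}^{(2)} = 0.652582 + (0.652582 − 0.660221)/15 = 0.652073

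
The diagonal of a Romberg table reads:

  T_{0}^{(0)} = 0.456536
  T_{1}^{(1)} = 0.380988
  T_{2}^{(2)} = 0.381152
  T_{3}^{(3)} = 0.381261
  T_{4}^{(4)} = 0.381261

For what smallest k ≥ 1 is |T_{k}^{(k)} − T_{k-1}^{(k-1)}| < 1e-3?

|T_{1}^{(1)} − T_{0}^{(0)}| = 0.075548 ≥ 1e-3
|T_{2}^{(2)} − T_{1}^{(1)}| = 0.000164 < 1e-3

k = 2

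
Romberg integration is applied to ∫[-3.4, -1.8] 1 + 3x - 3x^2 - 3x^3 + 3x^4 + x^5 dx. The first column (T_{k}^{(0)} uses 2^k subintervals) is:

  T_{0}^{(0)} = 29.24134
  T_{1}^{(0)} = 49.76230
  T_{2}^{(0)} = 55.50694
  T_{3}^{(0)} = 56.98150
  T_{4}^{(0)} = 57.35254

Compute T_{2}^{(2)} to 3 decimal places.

Richardson extrapolation on the trapezoidal column (denominator 4−1=3):
T_{1}^{(1)} = 49.76230 + (49.76230 − 29.24134)/3 = 56.60262
T_{2}^{(1)} = (4·55.50694 − 49.76230) / 3 = 57.42182
T_{2}^{(2)} = 57.42182 + (57.42182 − 56.60262)/15 = 57.47643

57.476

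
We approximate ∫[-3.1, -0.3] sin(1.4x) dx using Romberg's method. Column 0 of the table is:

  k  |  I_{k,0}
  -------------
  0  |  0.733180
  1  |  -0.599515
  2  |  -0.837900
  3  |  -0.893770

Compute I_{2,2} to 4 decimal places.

Richardson extrapolation on the trapezoidal column (denominator 4−1=3):
I_{1,1} = (4·(-0.599515) − 0.733180) / 3 = -1.043747
I_{2,1} = -0.837900 + (-0.837900 − (-0.599515))/3 = -0.917362
I_{2,2} = (16·(-0.917362) − (-1.043747)) / 15 = -0.908936

-0.9089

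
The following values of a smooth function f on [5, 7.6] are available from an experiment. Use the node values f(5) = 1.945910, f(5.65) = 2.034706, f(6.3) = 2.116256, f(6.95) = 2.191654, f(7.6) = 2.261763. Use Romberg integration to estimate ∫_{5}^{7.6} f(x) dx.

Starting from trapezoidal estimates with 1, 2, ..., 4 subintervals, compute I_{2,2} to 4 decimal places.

5.4916

I_{0,0} (trapezoid, 1 panel, h=2.6000): 5.469975
I_{1,0} (trapezoid, 2 panels, h=1.3000): 5.486120
I_{2,0} (trapezoid, 4 panels, h=0.6500): 5.490194
I_{1,1} = 5.486120 + (5.486120 − 5.469975)/3 = 5.491502
I_{2,1} = 5.490194 + (5.490194 − 5.486120)/3 = 5.491552
I_{2,2} = 5.491552 + (5.491552 − 5.491502)/15 = 5.491555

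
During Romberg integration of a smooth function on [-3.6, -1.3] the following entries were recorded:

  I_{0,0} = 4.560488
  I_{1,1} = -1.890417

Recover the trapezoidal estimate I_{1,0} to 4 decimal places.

From I_{1,1} = (4·I_{1,0} − I_{0,0})/3, solve for I_{1,0}:
4·I_{1,0} = 3·(-1.890417) + 4.560488 = -1.110763
I_{1,0} = -0.277691

-0.2777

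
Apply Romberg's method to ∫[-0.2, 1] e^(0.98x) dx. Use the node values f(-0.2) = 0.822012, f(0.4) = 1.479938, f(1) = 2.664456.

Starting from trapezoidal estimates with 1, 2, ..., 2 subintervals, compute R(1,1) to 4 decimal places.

1.8812

R(0,0) (trapezoid, 1 panel, h=1.2000): 2.091881
R(1,0) (trapezoid, 2 panels, h=0.6000): 1.933903
R(1,1) = 1.933903 + (1.933903 − 2.091881)/3 = 1.881244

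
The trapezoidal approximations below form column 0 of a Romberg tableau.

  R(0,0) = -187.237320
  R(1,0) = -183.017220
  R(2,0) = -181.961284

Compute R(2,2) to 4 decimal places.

-181.6092

R(1,1) = -183.017220 + (-183.017220 − (-187.237320))/3 = -181.610520
R(2,1) = -181.961284 + (-181.961284 − (-183.017220))/3 = -181.609305
R(2,2) = -181.609305 + (-181.609305 − (-181.610520))/15 = -181.609224
(Column j=1 coincides with Simpson's rule on the same nodes.)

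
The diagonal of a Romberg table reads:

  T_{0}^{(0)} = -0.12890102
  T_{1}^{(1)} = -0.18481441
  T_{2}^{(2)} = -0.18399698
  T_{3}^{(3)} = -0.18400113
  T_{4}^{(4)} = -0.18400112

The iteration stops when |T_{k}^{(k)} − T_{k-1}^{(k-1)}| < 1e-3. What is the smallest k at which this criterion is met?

|T_{1}^{(1)} − T_{0}^{(0)}| = 0.05591339 ≥ 1e-3
|T_{2}^{(2)} − T_{1}^{(1)}| = 0.00081743 < 1e-3

k = 2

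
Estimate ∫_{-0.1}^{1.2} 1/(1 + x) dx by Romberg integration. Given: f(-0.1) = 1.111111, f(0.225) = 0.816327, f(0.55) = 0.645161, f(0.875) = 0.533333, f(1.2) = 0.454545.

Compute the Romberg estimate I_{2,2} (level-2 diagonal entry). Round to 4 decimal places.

I_{0,0} (trapezoid, 1 panel, h=1.3000): 1.017676
I_{1,0} (trapezoid, 2 panels, h=0.6500): 0.928193
I_{2,0} (trapezoid, 4 panels, h=0.3250): 0.902736
I_{1,1} = 0.928193 + (0.928193 − 1.017676)/3 = 0.898365
I_{2,1} = 0.902736 + (0.902736 − 0.928193)/3 = 0.894250
I_{2,2} = 0.894250 + (0.894250 − 0.898365)/15 = 0.893976

0.8940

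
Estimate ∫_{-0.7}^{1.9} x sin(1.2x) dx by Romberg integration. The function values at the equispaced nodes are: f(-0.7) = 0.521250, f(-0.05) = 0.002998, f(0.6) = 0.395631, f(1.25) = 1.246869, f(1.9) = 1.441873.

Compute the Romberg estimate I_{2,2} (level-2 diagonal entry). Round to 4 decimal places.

1.6896

I_{0,0} (trapezoid, 1 panel, h=2.6000): 2.552060
I_{1,0} (trapezoid, 2 panels, h=1.3000): 1.790350
I_{2,0} (trapezoid, 4 panels, h=0.6500): 1.707589
I_{1,1} = 1.790350 + (1.790350 − 2.552060)/3 = 1.536447
I_{2,1} = 1.707589 + (1.707589 − 1.790350)/3 = 1.680002
I_{2,2} = 1.680002 + (1.680002 − 1.536447)/15 = 1.689572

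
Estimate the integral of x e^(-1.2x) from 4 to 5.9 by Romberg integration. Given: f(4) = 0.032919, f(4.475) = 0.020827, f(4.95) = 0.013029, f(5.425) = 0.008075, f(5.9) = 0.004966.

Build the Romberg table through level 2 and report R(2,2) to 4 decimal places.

R(0,0) (trapezoid, 1 panel, h=1.9000): 0.035991
R(1,0) (trapezoid, 2 panels, h=0.9500): 0.030373
R(2,0) (trapezoid, 4 panels, h=0.4750): 0.028915
R(1,1) = 0.030373 + (0.030373 − 0.035991)/3 = 0.028500
R(2,1) = 0.028915 + (0.028915 − 0.030373)/3 = 0.028429
R(2,2) = 0.028429 + (0.028429 − 0.028500)/15 = 0.028424

0.0284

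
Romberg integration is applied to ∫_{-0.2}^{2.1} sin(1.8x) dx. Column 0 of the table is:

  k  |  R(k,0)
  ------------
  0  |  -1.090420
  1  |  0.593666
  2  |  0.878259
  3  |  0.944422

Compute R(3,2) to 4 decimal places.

0.9660

Richardson extrapolation on the trapezoidal column (denominator 4−1=3):
R(2,1) = 0.878259 + (0.878259 − 0.593666)/3 = 0.973123
R(3,1) = (4·0.944422 − 0.878259) / 3 = 0.966476
R(3,2) = (16·0.966476 − 0.973123) / 15 = 0.966033
(Column j=1 coincides with Simpson's rule on the same nodes.)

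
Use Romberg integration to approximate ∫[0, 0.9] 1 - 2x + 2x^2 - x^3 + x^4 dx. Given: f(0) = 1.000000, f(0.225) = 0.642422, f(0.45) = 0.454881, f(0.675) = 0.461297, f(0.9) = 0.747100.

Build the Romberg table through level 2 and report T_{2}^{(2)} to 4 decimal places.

0.5301

T_{0}^{(0)} (trapezoid, 1 panel, h=0.9000): 0.786195
T_{1}^{(0)} (trapezoid, 2 panels, h=0.4500): 0.597794
T_{2}^{(0)} (trapezoid, 4 panels, h=0.2250): 0.547234
T_{1}^{(1)} = 0.597794 + (0.597794 − 0.786195)/3 = 0.534994
T_{2}^{(1)} = 0.547234 + (0.547234 − 0.597794)/3 = 0.530381
T_{2}^{(2)} = 0.530381 + (0.530381 − 0.534994)/15 = 0.530073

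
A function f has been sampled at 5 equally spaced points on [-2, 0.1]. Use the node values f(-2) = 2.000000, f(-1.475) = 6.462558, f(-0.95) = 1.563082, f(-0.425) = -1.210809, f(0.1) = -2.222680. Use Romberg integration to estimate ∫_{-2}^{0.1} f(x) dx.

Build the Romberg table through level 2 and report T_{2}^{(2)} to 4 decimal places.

T_{0}^{(0)} (trapezoid, 1 panel, h=2.1000): -0.233814
T_{1}^{(0)} (trapezoid, 2 panels, h=1.0500): 1.524329
T_{2}^{(0)} (trapezoid, 4 panels, h=0.5250): 3.519333
T_{1}^{(1)} = 1.524329 + (1.524329 − (-0.233814))/3 = 2.110377
T_{2}^{(1)} = 3.519333 + (3.519333 − 1.524329)/3 = 4.184334
T_{2}^{(2)} = 4.184334 + (4.184334 − 2.110377)/15 = 4.322598

4.3226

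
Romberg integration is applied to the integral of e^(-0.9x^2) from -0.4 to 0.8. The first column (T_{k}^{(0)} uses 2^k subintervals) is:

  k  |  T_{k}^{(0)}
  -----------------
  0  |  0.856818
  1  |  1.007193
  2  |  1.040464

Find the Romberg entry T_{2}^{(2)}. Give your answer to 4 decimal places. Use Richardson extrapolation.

Richardson extrapolation on the trapezoidal column (denominator 4−1=3):
T_{1}^{(1)} = (4·1.007193 − 0.856818) / 3 = 1.057318
T_{2}^{(1)} = 1.040464 + (1.040464 − 1.007193)/3 = 1.051554
T_{2}^{(2)} = 1.051554 + (1.051554 − 1.057318)/15 = 1.051170
(Column j=1 coincides with Simpson's rule on the same nodes.)

1.0512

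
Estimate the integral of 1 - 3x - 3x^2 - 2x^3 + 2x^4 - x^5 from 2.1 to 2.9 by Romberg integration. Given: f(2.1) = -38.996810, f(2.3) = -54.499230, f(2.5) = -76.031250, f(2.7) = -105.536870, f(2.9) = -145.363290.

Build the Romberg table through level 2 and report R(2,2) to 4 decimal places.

-65.1027

R(0,0) (trapezoid, 1 panel, h=0.8000): -73.744040
R(1,0) (trapezoid, 2 panels, h=0.4000): -67.284520
R(2,0) (trapezoid, 4 panels, h=0.2000): -65.649480
R(1,1) = -67.284520 + (-67.284520 − (-73.744040))/3 = -65.131347
R(2,1) = -65.649480 + (-65.649480 − (-67.284520))/3 = -65.104467
R(2,2) = -65.104467 + (-65.104467 − (-65.131347))/15 = -65.102675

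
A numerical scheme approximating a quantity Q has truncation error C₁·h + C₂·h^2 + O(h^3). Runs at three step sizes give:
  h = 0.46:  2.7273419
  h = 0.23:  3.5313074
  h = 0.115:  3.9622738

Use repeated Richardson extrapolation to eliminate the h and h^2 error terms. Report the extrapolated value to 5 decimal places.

First eliminate the h term (factor 2^1 = 2):
  B₁ = (2·3.5313074 − 2.7273419)/1 = 4.3352729
  B₂ = (2·3.9622738 − 3.5313074)/1 = 4.3932402
Then eliminate the h^2 term (factor 2^2 = 4):
  (4·4.3932402 − 4.3352729)/3 = 4.4125626

4.41256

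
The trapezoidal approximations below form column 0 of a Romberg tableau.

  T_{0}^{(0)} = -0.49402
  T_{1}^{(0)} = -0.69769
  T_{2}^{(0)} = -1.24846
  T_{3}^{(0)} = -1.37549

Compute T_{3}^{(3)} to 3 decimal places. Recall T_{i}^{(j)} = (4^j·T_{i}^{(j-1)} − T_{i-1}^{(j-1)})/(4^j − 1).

Richardson extrapolation on the trapezoidal column (denominator 4−1=3):
T_{1}^{(1)} = -0.69769 + (-0.69769 − (-0.49402))/3 = -0.76558
T_{2}^{(1)} = (4·(-1.24846) − (-0.69769)) / 3 = -1.43205
T_{3}^{(1)} = (4·(-1.37549) − (-1.24846)) / 3 = -1.41783
T_{2}^{(2)} = -1.43205 + (-1.43205 − (-0.76558))/15 = -1.47648
T_{3}^{(2)} = -1.41783 + (-1.41783 − (-1.43205))/15 = -1.41688
T_{3}^{(3)} = -1.41688 + (-1.41688 − (-1.47648))/63 = -1.41593

-1.416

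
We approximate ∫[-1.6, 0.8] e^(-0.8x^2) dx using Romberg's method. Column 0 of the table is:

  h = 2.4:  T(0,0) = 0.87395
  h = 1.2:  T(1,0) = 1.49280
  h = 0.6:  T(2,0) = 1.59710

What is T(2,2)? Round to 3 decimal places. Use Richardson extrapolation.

Richardson extrapolation on the trapezoidal column (denominator 4−1=3):
T(1,1) = 1.49280 + (1.49280 − 0.87395)/3 = 1.69908
T(2,1) = (4·1.59710 − 1.49280) / 3 = 1.63187
T(2,2) = 1.63187 + (1.63187 − 1.69908)/15 = 1.62739
(Column j=1 coincides with Simpson's rule on the same nodes.)

1.627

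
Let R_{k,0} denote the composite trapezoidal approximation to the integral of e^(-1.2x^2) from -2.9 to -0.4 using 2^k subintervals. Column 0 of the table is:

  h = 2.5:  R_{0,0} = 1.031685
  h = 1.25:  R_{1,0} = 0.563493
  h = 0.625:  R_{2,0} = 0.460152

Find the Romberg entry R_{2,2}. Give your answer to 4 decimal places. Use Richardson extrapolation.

Richardson extrapolation on the trapezoidal column (denominator 4−1=3):
R_{1,1} = (4·0.563493 − 1.031685) / 3 = 0.407429
R_{2,1} = (4·0.460152 − 0.563493) / 3 = 0.425705
R_{2,2} = (16·0.425705 − 0.407429) / 15 = 0.426923
(Column j=1 coincides with Simpson's rule on the same nodes.)

0.4269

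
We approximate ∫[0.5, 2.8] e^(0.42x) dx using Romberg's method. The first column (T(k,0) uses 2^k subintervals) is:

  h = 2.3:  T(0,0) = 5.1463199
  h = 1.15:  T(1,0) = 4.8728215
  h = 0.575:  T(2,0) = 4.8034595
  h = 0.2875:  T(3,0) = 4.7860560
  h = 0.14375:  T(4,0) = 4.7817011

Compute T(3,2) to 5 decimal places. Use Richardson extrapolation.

4.78025

Richardson extrapolation on the trapezoidal column (denominator 4−1=3):
T(2,1) = 4.8034595 + (4.8034595 − 4.8728215)/3 = 4.7803388
T(3,1) = 4.7860560 + (4.7860560 − 4.8034595)/3 = 4.7802548
T(3,2) = 4.7802548 + (4.7802548 − 4.7803388)/15 = 4.7802492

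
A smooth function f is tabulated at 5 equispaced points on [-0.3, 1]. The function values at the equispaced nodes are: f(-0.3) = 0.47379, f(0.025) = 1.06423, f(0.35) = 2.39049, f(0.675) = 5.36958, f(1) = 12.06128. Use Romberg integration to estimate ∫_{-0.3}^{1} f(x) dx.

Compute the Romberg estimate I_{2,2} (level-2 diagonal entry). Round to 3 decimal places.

4.656

I_{0,0} (trapezoid, 1 panel, h=1.3000): 8.14780
I_{1,0} (trapezoid, 2 panels, h=0.6500): 5.62772
I_{2,0} (trapezoid, 4 panels, h=0.3250): 4.90485
I_{1,1} = 5.62772 + (5.62772 − 8.14780)/3 = 4.78769
I_{2,1} = 4.90485 + (4.90485 − 5.62772)/3 = 4.66389
I_{2,2} = 4.66389 + (4.66389 − 4.78769)/15 = 4.65564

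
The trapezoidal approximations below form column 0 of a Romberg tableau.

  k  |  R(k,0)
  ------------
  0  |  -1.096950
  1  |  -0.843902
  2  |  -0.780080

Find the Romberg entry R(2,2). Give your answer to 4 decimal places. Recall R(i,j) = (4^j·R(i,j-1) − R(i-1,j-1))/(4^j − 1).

R(1,1) = (4·(-0.843902) − (-1.096950)) / 3 = -0.759553
R(2,1) = -0.780080 + (-0.780080 − (-0.843902))/3 = -0.758806
R(2,2) = (16·(-0.758806) − (-0.759553)) / 15 = -0.758756

-0.7588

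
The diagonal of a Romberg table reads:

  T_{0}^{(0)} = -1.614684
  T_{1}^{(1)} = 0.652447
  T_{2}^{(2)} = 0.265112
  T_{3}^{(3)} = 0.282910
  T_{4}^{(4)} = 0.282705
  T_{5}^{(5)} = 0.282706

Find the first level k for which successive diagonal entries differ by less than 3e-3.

k = 4

|T_{1}^{(1)} − T_{0}^{(0)}| = 2.267131 ≥ 3e-3
|T_{2}^{(2)} − T_{1}^{(1)}| = 0.387335 ≥ 3e-3
|T_{3}^{(3)} − T_{2}^{(2)}| = 0.017798 ≥ 3e-3
|T_{4}^{(4)} − T_{3}^{(3)}| = 0.000205 < 3e-3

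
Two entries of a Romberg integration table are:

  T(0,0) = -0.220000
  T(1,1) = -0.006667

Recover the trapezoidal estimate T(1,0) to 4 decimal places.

From T(1,1) = (4·T(1,0) − T(0,0))/3, solve for T(1,0):
4·T(1,0) = 3·(-0.006667) + (-0.220000) = -0.240001
T(1,0) = -0.060000

-0.0600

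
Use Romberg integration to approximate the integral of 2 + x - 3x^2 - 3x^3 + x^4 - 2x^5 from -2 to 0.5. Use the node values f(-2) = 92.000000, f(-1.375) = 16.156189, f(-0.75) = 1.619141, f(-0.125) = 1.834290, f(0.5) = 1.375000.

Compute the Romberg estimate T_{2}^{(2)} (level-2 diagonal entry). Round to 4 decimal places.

34.6875

T_{0}^{(0)} (trapezoid, 1 panel, h=2.5000): 116.718750
T_{1}^{(0)} (trapezoid, 2 panels, h=1.2500): 60.383301
T_{2}^{(0)} (trapezoid, 4 panels, h=0.6250): 41.435700
T_{1}^{(1)} = 60.383301 + (60.383301 − 116.718750)/3 = 41.604818
T_{2}^{(1)} = 41.435700 + (41.435700 − 60.383301)/3 = 35.119833
T_{2}^{(2)} = 35.119833 + (35.119833 − 41.604818)/15 = 34.687501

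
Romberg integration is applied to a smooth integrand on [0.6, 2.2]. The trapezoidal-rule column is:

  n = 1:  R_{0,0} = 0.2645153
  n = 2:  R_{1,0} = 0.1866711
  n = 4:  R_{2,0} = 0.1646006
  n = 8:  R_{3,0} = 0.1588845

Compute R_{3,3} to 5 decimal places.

Richardson extrapolation on the trapezoidal column (denominator 4−1=3):
R_{1,1} = (4·0.1866711 − 0.2645153) / 3 = 0.1607230
R_{2,1} = 0.1646006 + (0.1646006 − 0.1866711)/3 = 0.1572438
R_{3,1} = (4·0.1588845 − 0.1646006) / 3 = 0.1569791
R_{2,2} = 0.1572438 + (0.1572438 − 0.1607230)/15 = 0.1570119
R_{3,2} = (16·0.1569791 − 0.1572438) / 15 = 0.1569615
R_{3,3} = 0.1569615 + (0.1569615 − 0.1570119)/63 = 0.1569607

0.15696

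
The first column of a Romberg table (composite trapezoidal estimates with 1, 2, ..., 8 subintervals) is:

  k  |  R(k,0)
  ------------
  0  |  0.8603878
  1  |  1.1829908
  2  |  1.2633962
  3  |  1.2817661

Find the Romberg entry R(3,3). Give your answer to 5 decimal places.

1.28770

R(1,1) = 1.1829908 + (1.1829908 − 0.8603878)/3 = 1.2905251
R(2,1) = (4·1.2633962 − 1.1829908) / 3 = 1.2901980
R(3,1) = 1.2817661 + (1.2817661 − 1.2633962)/3 = 1.2878894
R(2,2) = 1.2901980 + (1.2901980 − 1.2905251)/15 = 1.2901762
R(3,2) = (16·1.2878894 − 1.2901980) / 15 = 1.2877355
R(3,3) = 1.2877355 + (1.2877355 − 1.2901762)/63 = 1.2876968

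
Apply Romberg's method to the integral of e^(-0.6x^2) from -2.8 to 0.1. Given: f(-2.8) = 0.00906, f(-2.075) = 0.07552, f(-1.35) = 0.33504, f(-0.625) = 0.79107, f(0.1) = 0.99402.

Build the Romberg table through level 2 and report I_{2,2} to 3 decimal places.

1.249

I_{0,0} (trapezoid, 1 panel, h=2.9000): 1.45447
I_{1,0} (trapezoid, 2 panels, h=1.4500): 1.21304
I_{2,0} (trapezoid, 4 panels, h=0.7250): 1.23480
I_{1,1} = 1.21304 + (1.21304 − 1.45447)/3 = 1.13256
I_{2,1} = 1.23480 + (1.23480 − 1.21304)/3 = 1.24205
I_{2,2} = 1.24205 + (1.24205 − 1.13256)/15 = 1.24935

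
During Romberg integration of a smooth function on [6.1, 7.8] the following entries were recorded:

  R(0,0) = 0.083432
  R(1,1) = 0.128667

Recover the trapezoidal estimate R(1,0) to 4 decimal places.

From R(1,1) = (4·R(1,0) − R(0,0))/3, solve for R(1,0):
4·R(1,0) = 3·0.128667 + 0.083432 = 0.469433
R(1,0) = 0.117358

0.1174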